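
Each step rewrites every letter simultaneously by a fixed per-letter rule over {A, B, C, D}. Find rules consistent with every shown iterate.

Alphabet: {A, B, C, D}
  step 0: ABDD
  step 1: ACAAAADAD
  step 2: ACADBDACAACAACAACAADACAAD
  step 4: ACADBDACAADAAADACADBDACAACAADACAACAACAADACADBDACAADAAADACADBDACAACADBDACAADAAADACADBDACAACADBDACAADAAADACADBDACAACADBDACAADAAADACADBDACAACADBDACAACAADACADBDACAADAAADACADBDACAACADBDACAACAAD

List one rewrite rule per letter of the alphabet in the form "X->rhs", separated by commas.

  step 1 ⇒ step 2: ACAAAADAD ⇒ ACA·DBD·ACA·ACA·ACA·ACA·AD·ACA·AD
    A ↦ ACA
    C ↦ DBD
    D ↦ AD
  step 0 ⇒ step 1: ABDD ⇒ ACA·AA·AD·AD
    B ↦ AA

A->ACA, B->AA, C->DBD, D->AD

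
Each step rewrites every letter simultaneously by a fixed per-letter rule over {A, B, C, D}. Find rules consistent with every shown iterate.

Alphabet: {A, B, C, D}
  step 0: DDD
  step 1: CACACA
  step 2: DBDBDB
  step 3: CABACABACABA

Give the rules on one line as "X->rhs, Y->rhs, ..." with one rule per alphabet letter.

A->B, B->BA, C->D, D->CA

  step 2 ⇒ step 3: DBDBDB ⇒ CA·BA·CA·BA·CA·BA
    B ↦ BA
    D ↦ CA
  step 1 ⇒ step 2: CACACA ⇒ D·B·D·B·D·B
    A ↦ B
  step 1 ⇒ step 2: CACACA ⇒ D·B·D·B·D·B
    C ↦ D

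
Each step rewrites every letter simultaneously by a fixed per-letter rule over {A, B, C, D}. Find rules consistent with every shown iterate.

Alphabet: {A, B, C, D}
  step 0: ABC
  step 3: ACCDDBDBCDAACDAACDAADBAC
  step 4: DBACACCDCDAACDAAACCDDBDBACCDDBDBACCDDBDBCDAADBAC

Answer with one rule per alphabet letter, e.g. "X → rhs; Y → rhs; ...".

  step 3 ⇒ step 4: ACCDDBDBCDAACDAACDAADBAC ⇒ DB·AC·AC·CD·CD·AA·CD·AA·AC·CD·DB·DB·AC·CD·DB·DB·AC·CD·DB·DB·CD·AA·DB·AC
    A ↦ DB
    B ↦ AA
    C ↦ AC
    D ↦ CD

A->DB, B->AA, C->AC, D->CD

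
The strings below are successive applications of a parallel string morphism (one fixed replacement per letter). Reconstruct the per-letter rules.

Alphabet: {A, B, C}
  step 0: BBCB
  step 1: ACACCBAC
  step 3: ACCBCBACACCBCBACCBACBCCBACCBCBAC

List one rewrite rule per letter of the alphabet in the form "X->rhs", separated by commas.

  step 0 ⇒ step 1: BBCB ⇒ AC·AC·CB·AC
    B ↦ AC
    C ↦ CB
    A ↦ BC  (constrained at step 1)

A->BC, B->AC, C->CB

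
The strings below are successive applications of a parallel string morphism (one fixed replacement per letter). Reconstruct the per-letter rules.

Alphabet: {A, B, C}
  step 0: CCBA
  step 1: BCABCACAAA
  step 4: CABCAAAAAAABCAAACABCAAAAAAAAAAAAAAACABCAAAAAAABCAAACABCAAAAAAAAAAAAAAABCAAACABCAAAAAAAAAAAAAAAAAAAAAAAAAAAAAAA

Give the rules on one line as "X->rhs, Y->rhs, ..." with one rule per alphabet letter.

  step 0 ⇒ step 1: CCBA ⇒ BCA·BCA·CA·AA
    A ↦ AA
    B ↦ CA
    C ↦ BCA

A->AA, B->CA, C->BCA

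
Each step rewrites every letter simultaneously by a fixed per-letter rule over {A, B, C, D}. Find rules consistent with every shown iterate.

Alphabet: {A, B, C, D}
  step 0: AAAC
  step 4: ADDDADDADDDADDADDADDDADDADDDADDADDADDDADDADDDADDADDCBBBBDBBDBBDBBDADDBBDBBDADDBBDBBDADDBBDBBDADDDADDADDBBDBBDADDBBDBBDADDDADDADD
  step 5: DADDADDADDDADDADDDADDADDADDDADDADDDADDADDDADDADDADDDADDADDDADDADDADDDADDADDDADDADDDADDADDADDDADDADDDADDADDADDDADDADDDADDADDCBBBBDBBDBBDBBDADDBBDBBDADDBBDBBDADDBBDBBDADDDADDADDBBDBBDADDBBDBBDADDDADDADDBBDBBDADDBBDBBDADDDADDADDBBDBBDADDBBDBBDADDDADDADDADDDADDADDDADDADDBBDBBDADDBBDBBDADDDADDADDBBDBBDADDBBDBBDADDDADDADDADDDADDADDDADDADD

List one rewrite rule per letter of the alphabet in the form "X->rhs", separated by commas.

A->D, B->BBD, C->CBB, D->ADD

  step 4 ⇒ step 5: ADDDADDADDDADDADDADDDADDADDDADDADDADDDADDADDDADDADDCBBBBDBBDBBDBBDADDBBDBBDADDBBDBBDADDBBDBBDADDDADDADDBBDBBDADDBBDBBDADDDADDADD ⇒ D·ADD·ADD·ADD·D·ADD·ADD·D·ADD·ADD·ADD·D·ADD·ADD·D·ADD·ADD·D·ADD·ADD·ADD·D·ADD·ADD·D·ADD·ADD·ADD·D·ADD·ADD·D·ADD·ADD·D·ADD·ADD·ADD·D·ADD·ADD·D·ADD·ADD·ADD·D·ADD·ADD·D·ADD·ADD·CBB·BBD·BBD·BBD·BBD·ADD·BBD·BBD·ADD·BBD·BBD·ADD·BBD·BBD·ADD·D·ADD·ADD·BBD·BBD·ADD·BBD·BBD·ADD·D·ADD·ADD·BBD·BBD·ADD·BBD·BBD·ADD·D·ADD·ADD·BBD·BBD·ADD·BBD·BBD·ADD·D·ADD·ADD·ADD·D·ADD·ADD·D·ADD·ADD·BBD·BBD·ADD·BBD·BBD·ADD·D·ADD·ADD·BBD·BBD·ADD·BBD·BBD·ADD·D·ADD·ADD·ADD·D·ADD·ADD·D·ADD·ADD
    A ↦ D
    B ↦ BBD
    C ↦ CBB
    D ↦ ADD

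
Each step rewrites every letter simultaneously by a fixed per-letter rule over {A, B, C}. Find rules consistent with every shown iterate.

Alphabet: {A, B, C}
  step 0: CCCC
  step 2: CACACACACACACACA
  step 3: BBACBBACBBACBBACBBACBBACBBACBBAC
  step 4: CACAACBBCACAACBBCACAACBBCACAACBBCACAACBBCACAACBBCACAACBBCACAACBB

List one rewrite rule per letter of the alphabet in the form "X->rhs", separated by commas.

A->AC, B->CA, C->BB

  step 3 ⇒ step 4: BBACBBACBBACBBACBBACBBACBBACBBAC ⇒ CA·CA·AC·BB·CA·CA·AC·BB·CA·CA·AC·BB·CA·CA·AC·BB·CA·CA·AC·BB·CA·CA·AC·BB·CA·CA·AC·BB·CA·CA·AC·BB
    A ↦ AC
    B ↦ CA
    C ↦ BB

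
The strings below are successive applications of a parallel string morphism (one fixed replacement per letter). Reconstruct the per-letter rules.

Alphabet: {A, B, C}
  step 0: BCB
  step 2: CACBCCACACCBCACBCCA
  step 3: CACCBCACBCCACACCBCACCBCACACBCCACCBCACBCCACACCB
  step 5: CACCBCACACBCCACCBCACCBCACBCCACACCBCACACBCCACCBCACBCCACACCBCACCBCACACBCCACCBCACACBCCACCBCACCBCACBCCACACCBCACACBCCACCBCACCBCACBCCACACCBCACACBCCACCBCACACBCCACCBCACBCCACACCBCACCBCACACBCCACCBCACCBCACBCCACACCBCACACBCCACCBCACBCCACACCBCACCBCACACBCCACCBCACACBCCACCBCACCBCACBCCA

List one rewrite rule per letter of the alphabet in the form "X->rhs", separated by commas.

  step 2 ⇒ step 3: CACBCCACACCBCACBCCA ⇒ CA·CCB·CA·CBC·CA·CA·CCB·CA·CCB·CA·CA·CBC·CA·CCB·CA·CBC·CA·CA·CCB
    A ↦ CCB
    B ↦ CBC
    C ↦ CA

A->CCB, B->CBC, C->CA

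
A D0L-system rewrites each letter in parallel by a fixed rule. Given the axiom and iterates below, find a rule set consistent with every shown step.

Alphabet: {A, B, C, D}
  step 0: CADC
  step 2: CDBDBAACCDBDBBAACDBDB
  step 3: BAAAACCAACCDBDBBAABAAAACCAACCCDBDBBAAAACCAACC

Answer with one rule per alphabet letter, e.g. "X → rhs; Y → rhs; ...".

  step 2 ⇒ step 3: CDBDBAACCDBDBBAACDBDB ⇒ BAA·AAC·C·AAC·C·DB·DB·BAA·BAA·AAC·C·AAC·C·C·DB·DB·BAA·AAC·C·AAC·C
    A ↦ DB
    B ↦ C
    C ↦ BAA
    D ↦ AAC

A->DB, B->C, C->BAA, D->AAC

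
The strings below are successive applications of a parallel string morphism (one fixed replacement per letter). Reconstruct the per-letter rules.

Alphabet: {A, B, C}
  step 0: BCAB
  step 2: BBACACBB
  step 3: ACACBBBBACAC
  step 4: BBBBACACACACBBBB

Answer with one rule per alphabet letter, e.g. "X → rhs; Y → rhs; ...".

  step 3 ⇒ step 4: ACACBBBBACAC ⇒ B·B·B·B·AC·AC·AC·AC·B·B·B·B
    A ↦ B
    B ↦ AC
    C ↦ B

A->B, B->AC, C->B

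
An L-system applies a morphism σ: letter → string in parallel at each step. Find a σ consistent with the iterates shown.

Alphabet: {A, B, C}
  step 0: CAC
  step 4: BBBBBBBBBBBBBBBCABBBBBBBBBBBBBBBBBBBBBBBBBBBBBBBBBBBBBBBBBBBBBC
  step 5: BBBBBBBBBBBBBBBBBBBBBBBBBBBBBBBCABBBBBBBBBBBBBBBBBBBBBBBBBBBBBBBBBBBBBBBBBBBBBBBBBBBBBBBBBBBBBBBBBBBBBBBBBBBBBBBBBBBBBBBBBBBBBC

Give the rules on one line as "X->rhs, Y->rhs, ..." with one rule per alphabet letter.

  step 4 ⇒ step 5: BBBBBBBBBBBBBBBCABBBBBBBBBBBBBBBBBBBBBBBBBBBBBBBBBBBBBBBBBBBBBC ⇒ BB·BB·BB·BB·BB·BB·BB·BB·BB·BB·BB·BB·BB·BB·BB·BC·ABB·BB·BB·BB·BB·BB·BB·BB·BB·BB·BB·BB·BB·BB·BB·BB·BB·BB·BB·BB·BB·BB·BB·BB·BB·BB·BB·BB·BB·BB·BB·BB·BB·BB·BB·BB·BB·BB·BB·BB·BB·BB·BB·BB·BB·BB·BC
    A ↦ ABB
    B ↦ BB
    C ↦ BC

A->ABB, B->BB, C->BC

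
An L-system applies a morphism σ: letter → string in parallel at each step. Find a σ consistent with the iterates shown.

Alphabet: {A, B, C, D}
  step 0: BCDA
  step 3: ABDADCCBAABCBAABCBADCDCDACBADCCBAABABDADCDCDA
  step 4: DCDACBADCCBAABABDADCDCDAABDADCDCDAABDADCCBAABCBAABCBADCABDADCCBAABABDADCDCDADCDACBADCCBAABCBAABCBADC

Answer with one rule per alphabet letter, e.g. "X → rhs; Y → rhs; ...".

  step 3 ⇒ step 4: ABDADCCBAABCBAABCBADCDCDACBADCCBAABABDADCDCDA ⇒ DC·DA·CBA·DC·CBA·AB·AB·DA·DC·DC·DA·AB·DA·DC·DC·DA·AB·DA·DC·CBA·AB·CBA·AB·CBA·DC·AB·DA·DC·CBA·AB·AB·DA·DC·DC·DA·DC·DA·CBA·DC·CBA·AB·CBA·AB·CBA·DC
    A ↦ DC
    B ↦ DA
    C ↦ AB
    D ↦ CBA

A->DC, B->DA, C->AB, D->CBA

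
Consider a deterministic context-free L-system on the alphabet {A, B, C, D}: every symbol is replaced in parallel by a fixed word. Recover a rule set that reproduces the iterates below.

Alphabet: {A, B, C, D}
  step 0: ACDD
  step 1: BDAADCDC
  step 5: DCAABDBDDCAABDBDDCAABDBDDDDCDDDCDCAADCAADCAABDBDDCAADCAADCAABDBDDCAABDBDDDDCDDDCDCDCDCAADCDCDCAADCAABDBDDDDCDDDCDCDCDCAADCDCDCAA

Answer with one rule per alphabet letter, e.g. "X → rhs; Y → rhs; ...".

  step 0 ⇒ step 1: ACDD ⇒ BD·AA·DC·DC
    A ↦ BD
    C ↦ AA
    D ↦ DC
    B ↦ DD  (constrained at step 1)

A->BD, B->DD, C->AA, D->DC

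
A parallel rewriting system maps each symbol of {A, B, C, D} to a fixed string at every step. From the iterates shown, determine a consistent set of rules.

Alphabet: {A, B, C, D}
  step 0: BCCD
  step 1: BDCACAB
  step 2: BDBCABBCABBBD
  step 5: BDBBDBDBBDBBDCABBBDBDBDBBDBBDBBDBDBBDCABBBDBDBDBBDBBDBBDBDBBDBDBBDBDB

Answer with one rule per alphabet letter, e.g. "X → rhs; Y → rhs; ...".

A->BB, B->BD, C->CA, D->B

  step 1 ⇒ step 2: BDCACAB ⇒ BD·B·CA·BB·CA·BB·BD
    A ↦ BB
    B ↦ BD
    C ↦ CA
    D ↦ B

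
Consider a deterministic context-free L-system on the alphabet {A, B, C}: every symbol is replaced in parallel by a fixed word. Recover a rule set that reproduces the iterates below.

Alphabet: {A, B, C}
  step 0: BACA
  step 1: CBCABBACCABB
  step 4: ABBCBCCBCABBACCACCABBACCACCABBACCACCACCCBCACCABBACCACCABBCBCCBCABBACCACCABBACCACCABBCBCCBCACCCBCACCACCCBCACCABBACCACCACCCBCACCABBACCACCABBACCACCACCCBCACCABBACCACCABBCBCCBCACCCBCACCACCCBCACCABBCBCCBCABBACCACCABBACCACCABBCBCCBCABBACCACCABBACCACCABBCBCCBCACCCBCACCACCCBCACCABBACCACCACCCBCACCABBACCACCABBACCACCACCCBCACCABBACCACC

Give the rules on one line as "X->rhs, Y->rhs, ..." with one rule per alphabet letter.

A->ABB, B->CBC, C->ACC

  step 0 ⇒ step 1: BACA ⇒ CBC·ABB·ACC·ABB
    A ↦ ABB
    B ↦ CBC
    C ↦ ACC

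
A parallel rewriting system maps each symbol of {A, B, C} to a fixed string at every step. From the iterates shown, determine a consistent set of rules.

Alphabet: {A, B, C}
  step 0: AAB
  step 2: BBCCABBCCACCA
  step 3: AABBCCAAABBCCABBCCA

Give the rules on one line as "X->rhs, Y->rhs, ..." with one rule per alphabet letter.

A->CCA, B->A, C->B

  step 2 ⇒ step 3: BBCCABBCCACCA ⇒ A·A·B·B·CCA·A·A·B·B·CCA·B·B·CCA
    A ↦ CCA
    B ↦ A
    C ↦ B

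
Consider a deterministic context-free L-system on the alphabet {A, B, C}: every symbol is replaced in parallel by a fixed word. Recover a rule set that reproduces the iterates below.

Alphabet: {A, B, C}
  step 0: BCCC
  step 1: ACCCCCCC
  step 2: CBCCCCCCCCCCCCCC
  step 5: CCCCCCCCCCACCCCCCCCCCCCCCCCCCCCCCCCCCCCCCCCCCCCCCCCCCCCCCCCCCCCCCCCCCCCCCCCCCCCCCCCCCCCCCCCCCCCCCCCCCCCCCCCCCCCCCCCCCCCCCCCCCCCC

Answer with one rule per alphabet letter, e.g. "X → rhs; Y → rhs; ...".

  step 1 ⇒ step 2: ACCCCCCC ⇒ CB·CC·CC·CC·CC·CC·CC·CC
    A ↦ CB
    C ↦ CC
  step 0 ⇒ step 1: BCCC ⇒ AC·CC·CC·CC
    B ↦ AC

A->CB, B->AC, C->CC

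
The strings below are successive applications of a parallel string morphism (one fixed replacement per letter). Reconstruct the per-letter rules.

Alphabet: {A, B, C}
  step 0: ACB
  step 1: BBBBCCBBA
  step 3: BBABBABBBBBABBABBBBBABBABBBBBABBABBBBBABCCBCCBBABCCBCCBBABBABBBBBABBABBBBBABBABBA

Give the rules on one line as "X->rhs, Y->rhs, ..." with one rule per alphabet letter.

A->BBB, B->BBA, C->BCC

  step 0 ⇒ step 1: ACB ⇒ BBB·BCC·BBA
    A ↦ BBB
    B ↦ BBA
    C ↦ BCC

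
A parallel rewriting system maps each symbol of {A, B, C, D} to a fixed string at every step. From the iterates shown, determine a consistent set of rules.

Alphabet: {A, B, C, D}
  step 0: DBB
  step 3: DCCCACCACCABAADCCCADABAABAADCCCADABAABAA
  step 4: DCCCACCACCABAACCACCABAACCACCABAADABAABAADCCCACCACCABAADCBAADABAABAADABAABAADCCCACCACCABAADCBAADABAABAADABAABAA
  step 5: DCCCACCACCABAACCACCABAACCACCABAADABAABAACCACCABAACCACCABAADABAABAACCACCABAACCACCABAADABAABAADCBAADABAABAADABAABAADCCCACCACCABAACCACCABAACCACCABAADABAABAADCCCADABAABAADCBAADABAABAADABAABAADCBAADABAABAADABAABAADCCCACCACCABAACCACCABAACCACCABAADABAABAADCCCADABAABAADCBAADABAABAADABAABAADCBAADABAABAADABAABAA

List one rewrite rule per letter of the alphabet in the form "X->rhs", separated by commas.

A->BAA, B->DA, C->CCA, D->DC

  step 4 ⇒ step 5: DCCCACCACCABAACCACCABAACCACCABAADABAABAADCCCACCACCABAADCBAADABAABAADABAABAADCCCACCACCABAADCBAADABAABAADABAABAA ⇒ DC·CCA·CCA·CCA·BAA·CCA·CCA·BAA·CCA·CCA·BAA·DA·BAA·BAA·CCA·CCA·BAA·CCA·CCA·BAA·DA·BAA·BAA·CCA·CCA·BAA·CCA·CCA·BAA·DA·BAA·BAA·DC·BAA·DA·BAA·BAA·DA·BAA·BAA·DC·CCA·CCA·CCA·BAA·CCA·CCA·BAA·CCA·CCA·BAA·DA·BAA·BAA·DC·CCA·DA·BAA·BAA·DC·BAA·DA·BAA·BAA·DA·BAA·BAA·DC·BAA·DA·BAA·BAA·DA·BAA·BAA·DC·CCA·CCA·CCA·BAA·CCA·CCA·BAA·CCA·CCA·BAA·DA·BAA·BAA·DC·CCA·DA·BAA·BAA·DC·BAA·DA·BAA·BAA·DA·BAA·BAA·DC·BAA·DA·BAA·BAA·DA·BAA·BAA
    A ↦ BAA
    B ↦ DA
    C ↦ CCA
    D ↦ DC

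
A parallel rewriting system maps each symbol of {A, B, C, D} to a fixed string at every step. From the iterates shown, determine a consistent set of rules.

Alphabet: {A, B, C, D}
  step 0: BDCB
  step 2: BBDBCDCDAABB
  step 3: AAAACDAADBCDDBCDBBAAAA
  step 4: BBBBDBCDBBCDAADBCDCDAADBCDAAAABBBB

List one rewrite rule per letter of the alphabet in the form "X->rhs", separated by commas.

  step 3 ⇒ step 4: AAAACDAADBCDDBCDBBAAAA ⇒ B·B·B·B·DB·CD·B·B·CD·AA·DB·CD·CD·AA·DB·CD·AA·AA·B·B·B·B
    A ↦ B
    B ↦ AA
    C ↦ DB
    D ↦ CD

A->B, B->AA, C->DB, D->CD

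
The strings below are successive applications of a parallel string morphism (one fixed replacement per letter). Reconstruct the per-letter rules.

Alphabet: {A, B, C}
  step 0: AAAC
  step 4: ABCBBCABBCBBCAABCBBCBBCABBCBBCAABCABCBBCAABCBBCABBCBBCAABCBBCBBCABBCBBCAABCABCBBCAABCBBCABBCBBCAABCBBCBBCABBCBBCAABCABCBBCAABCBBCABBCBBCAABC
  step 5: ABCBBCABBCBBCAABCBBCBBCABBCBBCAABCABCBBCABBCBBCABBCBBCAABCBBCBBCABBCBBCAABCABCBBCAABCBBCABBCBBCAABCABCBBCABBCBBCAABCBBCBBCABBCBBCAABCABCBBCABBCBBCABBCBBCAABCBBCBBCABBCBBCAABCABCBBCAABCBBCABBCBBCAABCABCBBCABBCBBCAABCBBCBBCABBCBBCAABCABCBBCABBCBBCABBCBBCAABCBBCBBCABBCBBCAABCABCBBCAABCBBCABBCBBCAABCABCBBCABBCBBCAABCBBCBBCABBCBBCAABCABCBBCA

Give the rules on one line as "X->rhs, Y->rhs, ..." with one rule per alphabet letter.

  step 4 ⇒ step 5: ABCBBCABBCBBCAABCBBCBBCABBCBBCAABCABCBBCAABCBBCABBCBBCAABCBBCBBCABBCBBCAABCABCBBCAABCBBCABBCBBCAABCBBCBBCABBCBBCAABCABCBBCAABCBBCABBCBBCAABC ⇒ ABC·BBC·A·BBC·BBC·A·ABC·BBC·BBC·A·BBC·BBC·A·ABC·ABC·BBC·A·BBC·BBC·A·BBC·BBC·A·ABC·BBC·BBC·A·BBC·BBC·A·ABC·ABC·BBC·A·ABC·BBC·A·BBC·BBC·A·ABC·ABC·BBC·A·BBC·BBC·A·ABC·BBC·BBC·A·BBC·BBC·A·ABC·ABC·BBC·A·BBC·BBC·A·BBC·BBC·A·ABC·BBC·BBC·A·BBC·BBC·A·ABC·ABC·BBC·A·ABC·BBC·A·BBC·BBC·A·ABC·ABC·BBC·A·BBC·BBC·A·ABC·BBC·BBC·A·BBC·BBC·A·ABC·ABC·BBC·A·BBC·BBC·A·BBC·BBC·A·ABC·BBC·BBC·A·BBC·BBC·A·ABC·ABC·BBC·A·ABC·BBC·A·BBC·BBC·A·ABC·ABC·BBC·A·BBC·BBC·A·ABC·BBC·BBC·A·BBC·BBC·A·ABC·ABC·BBC·A
    A ↦ ABC
    B ↦ BBC
    C ↦ A

A->ABC, B->BBC, C->A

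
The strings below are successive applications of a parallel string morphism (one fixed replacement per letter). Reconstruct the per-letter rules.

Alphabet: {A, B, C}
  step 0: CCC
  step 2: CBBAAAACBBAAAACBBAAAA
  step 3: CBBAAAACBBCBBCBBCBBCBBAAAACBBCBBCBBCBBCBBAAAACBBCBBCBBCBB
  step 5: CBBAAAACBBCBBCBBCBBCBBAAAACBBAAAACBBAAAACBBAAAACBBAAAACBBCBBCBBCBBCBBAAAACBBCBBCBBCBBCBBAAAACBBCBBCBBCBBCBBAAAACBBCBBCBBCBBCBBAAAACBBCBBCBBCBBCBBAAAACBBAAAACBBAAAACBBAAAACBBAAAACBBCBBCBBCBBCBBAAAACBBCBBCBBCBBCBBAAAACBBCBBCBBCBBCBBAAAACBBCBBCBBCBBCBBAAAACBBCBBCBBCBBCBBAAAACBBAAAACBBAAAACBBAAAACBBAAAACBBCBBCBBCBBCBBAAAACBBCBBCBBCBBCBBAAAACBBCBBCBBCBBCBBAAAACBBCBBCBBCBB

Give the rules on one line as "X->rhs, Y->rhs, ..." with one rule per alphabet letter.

A->CBB, B->AA, C->CBB

  step 2 ⇒ step 3: CBBAAAACBBAAAACBBAAAA ⇒ CBB·AA·AA·CBB·CBB·CBB·CBB·CBB·AA·AA·CBB·CBB·CBB·CBB·CBB·AA·AA·CBB·CBB·CBB·CBB
    A ↦ CBB
    B ↦ AA
    C ↦ CBB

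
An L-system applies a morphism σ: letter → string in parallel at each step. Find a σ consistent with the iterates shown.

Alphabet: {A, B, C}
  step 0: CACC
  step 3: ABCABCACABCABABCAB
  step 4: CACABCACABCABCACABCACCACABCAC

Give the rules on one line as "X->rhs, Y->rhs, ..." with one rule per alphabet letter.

A->C, B->AC, C->AB

  step 3 ⇒ step 4: ABCABCACABCABABCAB ⇒ C·AC·AB·C·AC·AB·C·AB·C·AC·AB·C·AC·C·AC·AB·C·AC
    A ↦ C
    B ↦ AC
    C ↦ AB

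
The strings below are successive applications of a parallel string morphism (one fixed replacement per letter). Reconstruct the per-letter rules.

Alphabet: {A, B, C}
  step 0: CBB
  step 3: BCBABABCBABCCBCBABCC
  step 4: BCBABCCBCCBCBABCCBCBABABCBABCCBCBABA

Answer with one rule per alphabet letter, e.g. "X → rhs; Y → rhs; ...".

  step 3 ⇒ step 4: BCBABABCBABCCBCBABCC ⇒ BC·BA·BC·C·BC·C·BC·BA·BC·C·BC·BA·BA·BC·BA·BC·C·BC·BA·BA
    A ↦ C
    B ↦ BC
    C ↦ BA

A->C, B->BC, C->BA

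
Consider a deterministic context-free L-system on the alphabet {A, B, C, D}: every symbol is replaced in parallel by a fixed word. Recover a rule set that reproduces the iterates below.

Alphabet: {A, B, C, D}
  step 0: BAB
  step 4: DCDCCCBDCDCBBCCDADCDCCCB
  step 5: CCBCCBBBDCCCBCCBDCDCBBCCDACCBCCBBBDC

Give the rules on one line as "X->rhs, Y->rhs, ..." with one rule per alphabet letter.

A->DA, B->DC, C->B, D->CC

  step 4 ⇒ step 5: DCDCCCBDCDCBBCCDADCDCCCB ⇒ CC·B·CC·B·B·B·DC·CC·B·CC·B·DC·DC·B·B·CC·DA·CC·B·CC·B·B·B·DC
    A ↦ DA
    B ↦ DC
    C ↦ B
    D ↦ CC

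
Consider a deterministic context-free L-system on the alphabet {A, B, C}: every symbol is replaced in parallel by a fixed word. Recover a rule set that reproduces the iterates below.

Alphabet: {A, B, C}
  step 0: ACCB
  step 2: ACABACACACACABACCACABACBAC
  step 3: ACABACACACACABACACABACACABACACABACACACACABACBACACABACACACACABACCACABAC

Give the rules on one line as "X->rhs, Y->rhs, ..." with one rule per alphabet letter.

  step 2 ⇒ step 3: ACABACACACACABACCACABACBAC ⇒ ACA·BAC·ACA·C·ACA·BAC·ACA·BAC·ACA·BAC·ACA·BAC·ACA·C·ACA·BAC·BAC·ACA·BAC·ACA·C·ACA·BAC·C·ACA·BAC
    A ↦ ACA
    B ↦ C
    C ↦ BAC

A->ACA, B->C, C->BAC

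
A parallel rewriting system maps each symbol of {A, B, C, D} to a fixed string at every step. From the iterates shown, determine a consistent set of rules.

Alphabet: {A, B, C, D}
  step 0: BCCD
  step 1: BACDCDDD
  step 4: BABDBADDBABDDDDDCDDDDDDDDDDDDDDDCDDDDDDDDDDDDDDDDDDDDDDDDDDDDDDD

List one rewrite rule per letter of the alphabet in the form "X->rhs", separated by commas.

  step 0 ⇒ step 1: BCCD ⇒ BA·CD·CD·DD
    B ↦ BA
    C ↦ CD
    D ↦ DD
    A ↦ BD  (constrained at step 1)

A->BD, B->BA, C->CD, D->DD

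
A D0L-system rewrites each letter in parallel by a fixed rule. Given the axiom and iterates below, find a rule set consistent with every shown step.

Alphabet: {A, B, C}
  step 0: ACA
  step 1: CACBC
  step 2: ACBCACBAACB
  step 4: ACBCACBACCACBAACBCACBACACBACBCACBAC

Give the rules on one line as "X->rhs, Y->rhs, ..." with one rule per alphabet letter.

A->C, B->A, C->ACB

  step 1 ⇒ step 2: CACBC ⇒ ACB·C·ACB·A·ACB
    A ↦ C
    B ↦ A
    C ↦ ACB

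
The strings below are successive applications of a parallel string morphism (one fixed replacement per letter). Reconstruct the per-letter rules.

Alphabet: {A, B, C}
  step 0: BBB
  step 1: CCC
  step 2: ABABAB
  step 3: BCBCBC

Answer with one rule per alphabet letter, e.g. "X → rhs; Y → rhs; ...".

A->B, B->C, C->AB

  step 2 ⇒ step 3: ABABAB ⇒ B·C·B·C·B·C
    A ↦ B
    B ↦ C
  step 1 ⇒ step 2: CCC ⇒ AB·AB·AB
    C ↦ AB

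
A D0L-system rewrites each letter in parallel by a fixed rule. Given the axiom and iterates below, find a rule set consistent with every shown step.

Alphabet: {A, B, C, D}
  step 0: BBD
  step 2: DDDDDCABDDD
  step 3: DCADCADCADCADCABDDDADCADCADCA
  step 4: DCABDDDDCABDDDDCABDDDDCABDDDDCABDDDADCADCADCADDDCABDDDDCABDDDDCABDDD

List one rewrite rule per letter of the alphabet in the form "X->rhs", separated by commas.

  step 3 ⇒ step 4: DCADCADCADCADCABDDDADCADCADCA ⇒ DCA·BD·DD·DCA·BD·DD·DCA·BD·DD·DCA·BD·DD·DCA·BD·DD·A·DCA·DCA·DCA·DD·DCA·BD·DD·DCA·BD·DD·DCA·BD·DD
    A ↦ DD
    B ↦ A
    C ↦ BD
    D ↦ DCA

A->DD, B->A, C->BD, D->DCA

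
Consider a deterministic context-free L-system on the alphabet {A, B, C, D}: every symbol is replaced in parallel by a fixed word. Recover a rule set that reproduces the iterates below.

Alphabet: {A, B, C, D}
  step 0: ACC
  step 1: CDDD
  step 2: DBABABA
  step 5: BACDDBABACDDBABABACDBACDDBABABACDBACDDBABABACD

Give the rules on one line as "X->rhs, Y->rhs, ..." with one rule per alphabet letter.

A->CD, B->BA, C->D, D->BA

  step 1 ⇒ step 2: CDDD ⇒ D·BA·BA·BA
    C ↦ D
    D ↦ BA
  step 0 ⇒ step 1: ACC ⇒ CD·D·D
    A ↦ CD
    B ↦ BA  (constrained at step 2)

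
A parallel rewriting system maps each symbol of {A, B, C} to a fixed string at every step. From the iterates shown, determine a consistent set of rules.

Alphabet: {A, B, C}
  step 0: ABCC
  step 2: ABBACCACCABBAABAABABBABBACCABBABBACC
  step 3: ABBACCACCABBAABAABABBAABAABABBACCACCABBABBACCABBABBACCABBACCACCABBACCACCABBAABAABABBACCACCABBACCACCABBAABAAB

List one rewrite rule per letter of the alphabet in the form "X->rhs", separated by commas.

A->ABB, B->ACC, C->AAB

  step 2 ⇒ step 3: ABBACCACCABBAABAABABBABBACCABBABBACC ⇒ ABB·ACC·ACC·ABB·AAB·AAB·ABB·AAB·AAB·ABB·ACC·ACC·ABB·ABB·ACC·ABB·ABB·ACC·ABB·ACC·ACC·ABB·ACC·ACC·ABB·AAB·AAB·ABB·ACC·ACC·ABB·ACC·ACC·ABB·AAB·AAB
    A ↦ ABB
    B ↦ ACC
    C ↦ AAB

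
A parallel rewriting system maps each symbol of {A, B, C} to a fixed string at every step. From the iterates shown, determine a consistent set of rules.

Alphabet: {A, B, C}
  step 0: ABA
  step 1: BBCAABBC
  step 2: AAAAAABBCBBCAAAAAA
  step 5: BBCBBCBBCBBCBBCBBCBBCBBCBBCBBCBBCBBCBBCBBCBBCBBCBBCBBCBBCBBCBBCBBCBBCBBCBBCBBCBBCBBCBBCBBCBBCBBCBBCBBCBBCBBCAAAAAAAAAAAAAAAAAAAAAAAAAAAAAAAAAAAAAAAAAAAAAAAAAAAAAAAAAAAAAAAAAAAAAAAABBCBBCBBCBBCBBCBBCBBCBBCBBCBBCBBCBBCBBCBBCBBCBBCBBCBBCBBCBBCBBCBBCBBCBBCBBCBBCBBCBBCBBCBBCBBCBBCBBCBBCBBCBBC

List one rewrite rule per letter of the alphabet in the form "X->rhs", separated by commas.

  step 1 ⇒ step 2: BBCAABBC ⇒ AA·AA·AA·BBC·BBC·AA·AA·AA
    A ↦ BBC
    B ↦ AA
    C ↦ AA

A->BBC, B->AA, C->AA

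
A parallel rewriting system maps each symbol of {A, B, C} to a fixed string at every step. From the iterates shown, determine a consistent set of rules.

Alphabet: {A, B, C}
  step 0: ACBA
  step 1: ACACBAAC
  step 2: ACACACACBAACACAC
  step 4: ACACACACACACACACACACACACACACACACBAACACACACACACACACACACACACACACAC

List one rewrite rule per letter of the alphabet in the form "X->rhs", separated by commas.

  step 1 ⇒ step 2: ACACBAAC ⇒ AC·AC·AC·AC·BA·AC·AC·AC
    A ↦ AC
    B ↦ BA
    C ↦ AC

A->AC, B->BA, C->AC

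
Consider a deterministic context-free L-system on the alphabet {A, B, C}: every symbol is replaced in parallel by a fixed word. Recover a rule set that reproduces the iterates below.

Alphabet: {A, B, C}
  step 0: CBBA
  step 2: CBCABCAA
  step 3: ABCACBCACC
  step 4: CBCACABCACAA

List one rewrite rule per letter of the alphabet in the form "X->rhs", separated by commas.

  step 3 ⇒ step 4: ABCACBCACC ⇒ C·BC·A·C·A·BC·A·C·A·A
    A ↦ C
    B ↦ BC
    C ↦ A

A->C, B->BC, C->A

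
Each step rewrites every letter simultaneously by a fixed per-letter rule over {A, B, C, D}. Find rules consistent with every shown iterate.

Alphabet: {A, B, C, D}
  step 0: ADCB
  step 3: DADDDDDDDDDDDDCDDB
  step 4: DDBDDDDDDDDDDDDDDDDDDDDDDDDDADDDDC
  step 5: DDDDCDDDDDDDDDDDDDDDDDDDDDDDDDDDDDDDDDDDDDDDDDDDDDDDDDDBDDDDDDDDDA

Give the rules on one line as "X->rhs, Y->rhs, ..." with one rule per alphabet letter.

  step 4 ⇒ step 5: DDBDDDDDDDDDDDDDDDDDDDDDDDDDADDDDC ⇒ DD·DD·C·DD·DD·DD·DD·DD·DD·DD·DD·DD·DD·DD·DD·DD·DD·DD·DD·DD·DD·DD·DD·DD·DD·DD·DD·DD·B·DD·DD·DD·DD·DA
    A ↦ B
    B ↦ C
    C ↦ DA
    D ↦ DD

A->B, B->C, C->DA, D->DD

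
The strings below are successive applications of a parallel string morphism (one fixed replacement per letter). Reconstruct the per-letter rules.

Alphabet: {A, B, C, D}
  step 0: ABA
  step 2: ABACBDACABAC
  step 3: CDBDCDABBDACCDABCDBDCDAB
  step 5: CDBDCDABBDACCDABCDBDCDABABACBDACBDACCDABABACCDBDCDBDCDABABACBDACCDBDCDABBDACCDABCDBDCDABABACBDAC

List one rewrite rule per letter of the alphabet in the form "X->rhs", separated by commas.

A->CD, B->BD, C->AB, D->AC

  step 2 ⇒ step 3: ABACBDACABAC ⇒ CD·BD·CD·AB·BD·AC·CD·AB·CD·BD·CD·AB
    A ↦ CD
    B ↦ BD
    C ↦ AB
    D ↦ AC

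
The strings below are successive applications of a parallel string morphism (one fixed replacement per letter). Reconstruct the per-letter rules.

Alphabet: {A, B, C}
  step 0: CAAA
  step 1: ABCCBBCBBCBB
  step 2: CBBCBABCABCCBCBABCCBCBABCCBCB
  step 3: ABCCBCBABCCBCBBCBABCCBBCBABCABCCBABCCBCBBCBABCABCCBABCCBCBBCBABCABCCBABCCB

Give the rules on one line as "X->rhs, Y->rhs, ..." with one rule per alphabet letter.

  step 2 ⇒ step 3: CBBCBABCABCCBCBABCCBCBABCCBCB ⇒ ABC·CB·CB·ABC·CB·CBB·CB·ABC·CBB·CB·ABC·ABC·CB·ABC·CB·CBB·CB·ABC·ABC·CB·ABC·CB·CBB·CB·ABC·ABC·CB·ABC·CB
    A ↦ CBB
    B ↦ CB
    C ↦ ABC

A->CBB, B->CB, C->ABC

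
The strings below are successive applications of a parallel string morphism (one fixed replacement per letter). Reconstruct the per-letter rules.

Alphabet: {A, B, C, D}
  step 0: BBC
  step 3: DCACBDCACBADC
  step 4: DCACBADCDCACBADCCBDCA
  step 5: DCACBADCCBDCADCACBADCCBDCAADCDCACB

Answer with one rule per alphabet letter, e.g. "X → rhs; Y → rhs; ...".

A->CB, B->DC, C->A, D->DC

  step 4 ⇒ step 5: DCACBADCDCACBADCCBDCA ⇒ DC·A·CB·A·DC·CB·DC·A·DC·A·CB·A·DC·CB·DC·A·A·DC·DC·A·CB
    A ↦ CB
    B ↦ DC
    C ↦ A
    D ↦ DC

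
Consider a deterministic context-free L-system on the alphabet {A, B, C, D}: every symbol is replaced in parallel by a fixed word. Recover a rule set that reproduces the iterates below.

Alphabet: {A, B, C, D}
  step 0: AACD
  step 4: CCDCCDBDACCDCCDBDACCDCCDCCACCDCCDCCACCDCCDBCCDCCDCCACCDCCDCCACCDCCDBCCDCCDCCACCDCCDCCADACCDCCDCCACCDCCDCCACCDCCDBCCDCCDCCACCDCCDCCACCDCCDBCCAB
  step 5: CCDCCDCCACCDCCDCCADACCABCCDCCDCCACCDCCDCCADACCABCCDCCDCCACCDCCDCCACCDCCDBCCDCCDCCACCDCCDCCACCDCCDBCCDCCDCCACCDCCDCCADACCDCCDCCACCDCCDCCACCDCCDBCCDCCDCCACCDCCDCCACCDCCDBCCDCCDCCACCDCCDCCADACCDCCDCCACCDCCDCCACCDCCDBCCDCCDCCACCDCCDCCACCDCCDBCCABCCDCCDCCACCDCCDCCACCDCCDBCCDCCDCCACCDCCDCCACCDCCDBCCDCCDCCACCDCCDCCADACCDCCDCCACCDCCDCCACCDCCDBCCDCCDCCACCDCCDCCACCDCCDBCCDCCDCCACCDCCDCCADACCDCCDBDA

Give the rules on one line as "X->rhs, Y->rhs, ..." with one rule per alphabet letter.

A->B, B->DA, C->CCD, D->CCA

  step 4 ⇒ step 5: CCDCCDBDACCDCCDBDACCDCCDCCACCDCCDCCACCDCCDBCCDCCDCCACCDCCDCCACCDCCDBCCDCCDCCACCDCCDCCADACCDCCDCCACCDCCDCCACCDCCDBCCDCCDCCACCDCCDCCACCDCCDBCCAB ⇒ CCD·CCD·CCA·CCD·CCD·CCA·DA·CCA·B·CCD·CCD·CCA·CCD·CCD·CCA·DA·CCA·B·CCD·CCD·CCA·CCD·CCD·CCA·CCD·CCD·B·CCD·CCD·CCA·CCD·CCD·CCA·CCD·CCD·B·CCD·CCD·CCA·CCD·CCD·CCA·DA·CCD·CCD·CCA·CCD·CCD·CCA·CCD·CCD·B·CCD·CCD·CCA·CCD·CCD·CCA·CCD·CCD·B·CCD·CCD·CCA·CCD·CCD·CCA·DA·CCD·CCD·CCA·CCD·CCD·CCA·CCD·CCD·B·CCD·CCD·CCA·CCD·CCD·CCA·CCD·CCD·B·CCA·B·CCD·CCD·CCA·CCD·CCD·CCA·CCD·CCD·B·CCD·CCD·CCA·CCD·CCD·CCA·CCD·CCD·B·CCD·CCD·CCA·CCD·CCD·CCA·DA·CCD·CCD·CCA·CCD·CCD·CCA·CCD·CCD·B·CCD·CCD·CCA·CCD·CCD·CCA·CCD·CCD·B·CCD·CCD·CCA·CCD·CCD·CCA·DA·CCD·CCD·B·DA
    A ↦ B
    B ↦ DA
    C ↦ CCD
    D ↦ CCA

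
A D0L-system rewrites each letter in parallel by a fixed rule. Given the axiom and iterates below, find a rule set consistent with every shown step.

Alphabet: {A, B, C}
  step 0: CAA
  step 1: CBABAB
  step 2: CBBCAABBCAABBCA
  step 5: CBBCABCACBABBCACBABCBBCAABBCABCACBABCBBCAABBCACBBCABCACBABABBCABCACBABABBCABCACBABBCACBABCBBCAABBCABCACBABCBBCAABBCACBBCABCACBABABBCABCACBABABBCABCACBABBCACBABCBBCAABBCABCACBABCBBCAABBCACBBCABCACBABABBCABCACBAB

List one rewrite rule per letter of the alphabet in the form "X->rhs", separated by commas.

A->AB, B->BCA, C->CB

  step 1 ⇒ step 2: CBABAB ⇒ CB·BCA·AB·BCA·AB·BCA
    A ↦ AB
    B ↦ BCA
    C ↦ CB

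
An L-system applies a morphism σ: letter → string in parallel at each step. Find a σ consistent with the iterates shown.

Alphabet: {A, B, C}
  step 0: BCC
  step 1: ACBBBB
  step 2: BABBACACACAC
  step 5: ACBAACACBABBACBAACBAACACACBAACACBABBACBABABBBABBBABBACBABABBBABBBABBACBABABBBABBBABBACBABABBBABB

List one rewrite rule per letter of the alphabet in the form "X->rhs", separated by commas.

  step 1 ⇒ step 2: ACBBBB ⇒ BA·BB·AC·AC·AC·AC
    A ↦ BA
    B ↦ AC
    C ↦ BB

A->BA, B->AC, C->BB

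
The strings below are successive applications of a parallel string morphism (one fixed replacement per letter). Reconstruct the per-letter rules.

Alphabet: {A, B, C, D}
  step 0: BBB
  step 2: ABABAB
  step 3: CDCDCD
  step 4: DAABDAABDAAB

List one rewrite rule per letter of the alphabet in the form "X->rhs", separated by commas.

  step 3 ⇒ step 4: CDCDCD ⇒ DA·AB·DA·AB·DA·AB
    C ↦ DA
    D ↦ AB
  step 2 ⇒ step 3: ABABAB ⇒ C·D·C·D·C·D
    A ↦ C
  step 2 ⇒ step 3: ABABAB ⇒ C·D·C·D·C·D
    B ↦ D

A->C, B->D, C->DA, D->AB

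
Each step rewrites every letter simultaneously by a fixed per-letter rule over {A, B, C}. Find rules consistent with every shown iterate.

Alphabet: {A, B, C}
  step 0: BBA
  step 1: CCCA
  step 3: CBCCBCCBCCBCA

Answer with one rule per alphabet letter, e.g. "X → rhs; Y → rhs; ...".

  step 0 ⇒ step 1: BBA ⇒ C·C·CA
    A ↦ CA
    B ↦ C
    C ↦ CB  (constrained at step 1)

A->CA, B->C, C->CB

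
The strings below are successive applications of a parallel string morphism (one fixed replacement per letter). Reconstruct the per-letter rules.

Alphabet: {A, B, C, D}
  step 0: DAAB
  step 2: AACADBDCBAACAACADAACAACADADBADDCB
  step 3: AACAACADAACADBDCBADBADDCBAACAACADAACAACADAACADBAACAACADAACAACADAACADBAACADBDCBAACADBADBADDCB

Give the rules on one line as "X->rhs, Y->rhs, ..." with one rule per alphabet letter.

A->AAC, B->DCB, C->AD, D->ADB

  step 2 ⇒ step 3: AACADBDCBAACAACADAACAACADADBADDCB ⇒ AAC·AAC·AD·AAC·ADB·DCB·ADB·AD·DCB·AAC·AAC·AD·AAC·AAC·AD·AAC·ADB·AAC·AAC·AD·AAC·AAC·AD·AAC·ADB·AAC·ADB·DCB·AAC·ADB·ADB·AD·DCB
    A ↦ AAC
    B ↦ DCB
    C ↦ AD
    D ↦ ADB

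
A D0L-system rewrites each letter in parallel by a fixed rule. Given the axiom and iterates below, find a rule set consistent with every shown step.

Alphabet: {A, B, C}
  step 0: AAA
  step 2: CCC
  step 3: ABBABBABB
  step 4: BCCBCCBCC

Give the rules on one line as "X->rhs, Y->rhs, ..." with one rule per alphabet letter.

  step 3 ⇒ step 4: ABBABBABB ⇒ B·C·C·B·C·C·B·C·C
    A ↦ B
    B ↦ C
  step 2 ⇒ step 3: CCC ⇒ ABB·ABB·ABB
    C ↦ ABB

A->B, B->C, C->ABB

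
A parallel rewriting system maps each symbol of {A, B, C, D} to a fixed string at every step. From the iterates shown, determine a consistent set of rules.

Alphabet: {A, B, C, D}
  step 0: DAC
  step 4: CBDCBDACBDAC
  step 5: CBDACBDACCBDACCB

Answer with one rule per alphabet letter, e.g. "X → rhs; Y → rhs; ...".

  step 4 ⇒ step 5: CBDCBDACBDAC ⇒ CB·D·A·CB·D·A·C·CB·D·A·C·CB
    A ↦ C
    B ↦ D
    C ↦ CB
    D ↦ A

A->C, B->D, C->CB, D->A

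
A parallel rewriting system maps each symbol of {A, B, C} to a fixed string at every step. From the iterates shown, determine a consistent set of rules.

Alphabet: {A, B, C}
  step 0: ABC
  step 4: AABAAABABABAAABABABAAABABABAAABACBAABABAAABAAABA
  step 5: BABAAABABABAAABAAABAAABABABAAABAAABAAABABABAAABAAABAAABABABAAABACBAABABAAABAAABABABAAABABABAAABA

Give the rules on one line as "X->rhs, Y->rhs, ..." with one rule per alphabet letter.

A->BA, B->AA, C->CB

  step 4 ⇒ step 5: AABAAABABABAAABABABAAABABABAAABACBAABABAAABAAABA ⇒ BA·BA·AA·BA·BA·BA·AA·BA·AA·BA·AA·BA·BA·BA·AA·BA·AA·BA·AA·BA·BA·BA·AA·BA·AA·BA·AA·BA·BA·BA·AA·BA·CB·AA·BA·BA·AA·BA·AA·BA·BA·BA·AA·BA·BA·BA·AA·BA
    A ↦ BA
    B ↦ AA
    C ↦ CB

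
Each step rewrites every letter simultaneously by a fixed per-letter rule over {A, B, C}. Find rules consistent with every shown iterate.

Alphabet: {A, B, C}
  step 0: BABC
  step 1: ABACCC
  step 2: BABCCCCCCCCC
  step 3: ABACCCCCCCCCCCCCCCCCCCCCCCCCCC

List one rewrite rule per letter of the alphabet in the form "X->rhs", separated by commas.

  step 2 ⇒ step 3: BABCCCCCCCCC ⇒ A·B·A·CCC·CCC·CCC·CCC·CCC·CCC·CCC·CCC·CCC
    A ↦ B
    B ↦ A
    C ↦ CCC

A->B, B->A, C->CCC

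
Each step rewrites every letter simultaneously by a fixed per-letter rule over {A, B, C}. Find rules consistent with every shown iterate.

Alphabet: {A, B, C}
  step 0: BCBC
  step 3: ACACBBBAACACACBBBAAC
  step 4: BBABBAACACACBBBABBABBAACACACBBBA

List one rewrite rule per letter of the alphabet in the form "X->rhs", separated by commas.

  step 3 ⇒ step 4: ACACBBBAACACACBBBAAC ⇒ B·BA·B·BA·AC·AC·AC·B·B·BA·B·BA·B·BA·AC·AC·AC·B·B·BA
    A ↦ B
    B ↦ AC
    C ↦ BA

A->B, B->AC, C->BA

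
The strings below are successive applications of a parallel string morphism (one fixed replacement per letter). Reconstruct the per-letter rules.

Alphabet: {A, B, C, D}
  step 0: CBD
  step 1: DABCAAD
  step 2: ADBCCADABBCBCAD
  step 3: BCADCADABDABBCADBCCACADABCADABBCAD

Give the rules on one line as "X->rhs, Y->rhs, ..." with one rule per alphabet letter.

  step 2 ⇒ step 3: ADBCCADABBCBCAD ⇒ BC·AD·CA·DAB·DAB·BC·AD·BC·CA·CA·DAB·CA·DAB·BC·AD
    A ↦ BC
    B ↦ CA
    C ↦ DAB
    D ↦ AD

A->BC, B->CA, C->DAB, D->AD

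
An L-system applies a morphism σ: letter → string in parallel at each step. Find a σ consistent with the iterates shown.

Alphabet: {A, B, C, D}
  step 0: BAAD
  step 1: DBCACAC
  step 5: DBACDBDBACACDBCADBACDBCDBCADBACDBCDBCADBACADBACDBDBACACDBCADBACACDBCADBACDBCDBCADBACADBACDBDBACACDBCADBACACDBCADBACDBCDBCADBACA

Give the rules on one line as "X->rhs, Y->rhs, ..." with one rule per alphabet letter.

  step 0 ⇒ step 1: BAAD ⇒ DB·CA·CA·C
    A ↦ CA
    B ↦ DB
    D ↦ C
    C ↦ DBA  (constrained at step 1)

A->CA, B->DB, C->DBA, D->C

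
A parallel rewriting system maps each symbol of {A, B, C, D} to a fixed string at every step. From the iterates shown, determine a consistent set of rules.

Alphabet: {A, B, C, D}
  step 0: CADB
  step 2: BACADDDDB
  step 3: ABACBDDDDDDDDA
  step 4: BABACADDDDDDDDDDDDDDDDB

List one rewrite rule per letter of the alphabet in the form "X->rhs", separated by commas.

  step 3 ⇒ step 4: ABACBDDDDDDDDA ⇒ B·A·B·AC·A·DD·DD·DD·DD·DD·DD·DD·DD·B
    A ↦ B
    B ↦ A
    C ↦ AC
    D ↦ DD

A->B, B->A, C->AC, D->DD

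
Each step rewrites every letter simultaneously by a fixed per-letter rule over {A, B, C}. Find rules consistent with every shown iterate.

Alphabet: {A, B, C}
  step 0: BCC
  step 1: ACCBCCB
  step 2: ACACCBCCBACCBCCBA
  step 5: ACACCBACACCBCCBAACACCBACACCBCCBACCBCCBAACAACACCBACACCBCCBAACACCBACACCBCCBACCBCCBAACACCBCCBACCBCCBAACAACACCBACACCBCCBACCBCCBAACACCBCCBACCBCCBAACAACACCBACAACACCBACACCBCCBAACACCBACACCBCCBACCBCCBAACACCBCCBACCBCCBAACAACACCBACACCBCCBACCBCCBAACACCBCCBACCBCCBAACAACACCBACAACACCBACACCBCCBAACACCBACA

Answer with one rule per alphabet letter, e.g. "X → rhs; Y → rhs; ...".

A->ACA, B->A, C->CCB

  step 1 ⇒ step 2: ACCBCCB ⇒ ACA·CCB·CCB·A·CCB·CCB·A
    A ↦ ACA
    B ↦ A
    C ↦ CCB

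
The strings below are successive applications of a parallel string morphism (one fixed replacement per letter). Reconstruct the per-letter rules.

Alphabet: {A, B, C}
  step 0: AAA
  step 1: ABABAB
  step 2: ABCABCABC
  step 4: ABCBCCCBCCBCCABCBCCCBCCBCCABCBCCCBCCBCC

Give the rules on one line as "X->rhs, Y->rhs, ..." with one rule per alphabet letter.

  step 1 ⇒ step 2: ABABAB ⇒ AB·C·AB·C·AB·C
    A ↦ AB
    B ↦ C
    C ↦ BCC  (constrained at step 2)

A->AB, B->C, C->BCC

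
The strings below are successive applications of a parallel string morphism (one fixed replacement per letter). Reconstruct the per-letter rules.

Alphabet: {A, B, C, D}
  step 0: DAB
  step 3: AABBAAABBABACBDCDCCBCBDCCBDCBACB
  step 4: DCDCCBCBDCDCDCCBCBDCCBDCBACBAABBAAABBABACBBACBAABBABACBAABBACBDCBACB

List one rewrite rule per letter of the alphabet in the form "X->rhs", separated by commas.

  step 3 ⇒ step 4: AABBAAABBABACBDCDCCBCBDCCBDCBACB ⇒ DC·DC·CB·CB·DC·DC·DC·CB·CB·DC·CB·DC·BA·CB·AAB·BA·AAB·BA·BA·CB·BA·CB·AAB·BA·BA·CB·AAB·BA·CB·DC·BA·CB
    A ↦ DC
    B ↦ CB
    C ↦ BA
    D ↦ AAB

A->DC, B->CB, C->BA, D->AAB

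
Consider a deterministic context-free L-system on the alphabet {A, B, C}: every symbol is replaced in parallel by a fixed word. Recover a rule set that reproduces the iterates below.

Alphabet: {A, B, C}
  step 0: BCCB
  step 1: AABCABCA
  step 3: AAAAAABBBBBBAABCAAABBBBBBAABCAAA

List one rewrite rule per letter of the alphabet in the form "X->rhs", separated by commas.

  step 0 ⇒ step 1: BCCB ⇒ A·ABC·ABC·A
    B ↦ A
    C ↦ ABC
    A ↦ BBB  (constrained at step 1)

A->BBB, B->A, C->ABC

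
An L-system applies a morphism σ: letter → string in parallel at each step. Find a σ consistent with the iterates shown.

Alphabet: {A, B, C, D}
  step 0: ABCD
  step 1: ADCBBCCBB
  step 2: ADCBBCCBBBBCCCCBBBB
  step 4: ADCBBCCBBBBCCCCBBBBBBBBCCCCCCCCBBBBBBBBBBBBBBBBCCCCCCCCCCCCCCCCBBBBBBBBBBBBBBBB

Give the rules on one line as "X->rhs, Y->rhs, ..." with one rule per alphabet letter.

  step 1 ⇒ step 2: ADCBBCCBB ⇒ ADC·BB·CC·BB·BB·CC·CC·BB·BB
    A ↦ ADC
    B ↦ BB
    C ↦ CC
    D ↦ BB

A->ADC, B->BB, C->CC, D->BB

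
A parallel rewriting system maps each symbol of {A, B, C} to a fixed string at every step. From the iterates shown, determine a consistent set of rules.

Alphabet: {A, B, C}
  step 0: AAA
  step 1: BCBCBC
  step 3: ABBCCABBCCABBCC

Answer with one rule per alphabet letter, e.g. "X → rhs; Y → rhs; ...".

A->BC, B->C, C->AB

  step 0 ⇒ step 1: AAA ⇒ BC·BC·BC
    A ↦ BC
    B ↦ C  (constrained at step 1)
    C ↦ AB  (constrained at step 1)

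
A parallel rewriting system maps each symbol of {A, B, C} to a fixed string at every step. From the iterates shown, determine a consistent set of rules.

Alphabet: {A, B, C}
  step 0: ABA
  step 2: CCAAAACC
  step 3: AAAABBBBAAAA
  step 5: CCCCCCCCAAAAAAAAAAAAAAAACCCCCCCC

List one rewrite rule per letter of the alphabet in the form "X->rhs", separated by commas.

A->B, B->CC, C->AA

  step 2 ⇒ step 3: CCAAAACC ⇒ AA·AA·B·B·B·B·AA·AA
    A ↦ B
    C ↦ AA
    B ↦ CC  (constrained at step 0)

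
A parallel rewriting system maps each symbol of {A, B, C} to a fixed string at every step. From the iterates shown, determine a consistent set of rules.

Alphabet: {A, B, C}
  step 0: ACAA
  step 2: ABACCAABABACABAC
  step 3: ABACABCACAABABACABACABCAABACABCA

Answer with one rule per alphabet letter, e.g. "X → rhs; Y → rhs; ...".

A->AB, B->AC, C->CA

  step 2 ⇒ step 3: ABACCAABABACABAC ⇒ AB·AC·AB·CA·CA·AB·AB·AC·AB·AC·AB·CA·AB·AC·AB·CA
    A ↦ AB
    B ↦ AC
    C ↦ CA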